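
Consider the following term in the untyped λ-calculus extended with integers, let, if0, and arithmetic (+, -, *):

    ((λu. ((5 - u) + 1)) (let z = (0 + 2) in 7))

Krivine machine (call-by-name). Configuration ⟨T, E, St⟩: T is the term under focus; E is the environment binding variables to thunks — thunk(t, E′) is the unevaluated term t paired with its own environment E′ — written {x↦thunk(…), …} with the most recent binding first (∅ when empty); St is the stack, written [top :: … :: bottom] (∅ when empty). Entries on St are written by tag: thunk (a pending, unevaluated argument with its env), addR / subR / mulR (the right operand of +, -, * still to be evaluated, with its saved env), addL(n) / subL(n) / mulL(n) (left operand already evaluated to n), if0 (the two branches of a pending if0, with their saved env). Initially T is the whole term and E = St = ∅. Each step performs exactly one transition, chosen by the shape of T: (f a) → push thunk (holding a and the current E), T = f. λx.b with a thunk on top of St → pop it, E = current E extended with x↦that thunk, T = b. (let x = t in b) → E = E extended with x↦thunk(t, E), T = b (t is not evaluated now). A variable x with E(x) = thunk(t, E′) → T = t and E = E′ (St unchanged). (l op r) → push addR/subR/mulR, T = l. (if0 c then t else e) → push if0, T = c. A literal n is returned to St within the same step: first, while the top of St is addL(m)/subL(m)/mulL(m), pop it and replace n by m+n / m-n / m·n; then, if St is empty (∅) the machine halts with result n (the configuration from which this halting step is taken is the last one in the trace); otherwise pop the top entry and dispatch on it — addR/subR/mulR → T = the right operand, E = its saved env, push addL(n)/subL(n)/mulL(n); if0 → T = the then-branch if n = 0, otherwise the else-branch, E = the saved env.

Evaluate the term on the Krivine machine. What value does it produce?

[0] <T=((λu. ((5 - u) + 1)) (let z = (0 + 2) in 7)), E=∅, St=∅>
[1] <T=(λu. ((5 - u) + 1)), E=∅, St=[thunk]>
[2] <T=((5 - u) + 1), E={u↦thunk((let z = (0 + 2) in 7), ∅)}, St=∅>
[3] <T=(5 - u), E={u↦thunk((let z = (0 + 2) in 7), ∅)}, St=[addR]>
[4] <T=5, E={u↦thunk((let z = (0 + 2) in 7), ∅)}, St=[subR :: addR]>
[5] <T=u, E={u↦thunk((let z = (0 + 2) in 7), ∅)}, St=[subL(5) :: addR]>
[6] <T=(let z = (0 + 2) in 7), E=∅, St=[subL(5) :: addR]>
[7] <T=7, E={z↦thunk((0 + 2), ∅)}, St=[subL(5) :: addR]>
[8] <T=1, E={u↦thunk((let z = (0 + 2) in 7), ∅)}, St=[addL(-2)]>
→ final value -1

Answer: -1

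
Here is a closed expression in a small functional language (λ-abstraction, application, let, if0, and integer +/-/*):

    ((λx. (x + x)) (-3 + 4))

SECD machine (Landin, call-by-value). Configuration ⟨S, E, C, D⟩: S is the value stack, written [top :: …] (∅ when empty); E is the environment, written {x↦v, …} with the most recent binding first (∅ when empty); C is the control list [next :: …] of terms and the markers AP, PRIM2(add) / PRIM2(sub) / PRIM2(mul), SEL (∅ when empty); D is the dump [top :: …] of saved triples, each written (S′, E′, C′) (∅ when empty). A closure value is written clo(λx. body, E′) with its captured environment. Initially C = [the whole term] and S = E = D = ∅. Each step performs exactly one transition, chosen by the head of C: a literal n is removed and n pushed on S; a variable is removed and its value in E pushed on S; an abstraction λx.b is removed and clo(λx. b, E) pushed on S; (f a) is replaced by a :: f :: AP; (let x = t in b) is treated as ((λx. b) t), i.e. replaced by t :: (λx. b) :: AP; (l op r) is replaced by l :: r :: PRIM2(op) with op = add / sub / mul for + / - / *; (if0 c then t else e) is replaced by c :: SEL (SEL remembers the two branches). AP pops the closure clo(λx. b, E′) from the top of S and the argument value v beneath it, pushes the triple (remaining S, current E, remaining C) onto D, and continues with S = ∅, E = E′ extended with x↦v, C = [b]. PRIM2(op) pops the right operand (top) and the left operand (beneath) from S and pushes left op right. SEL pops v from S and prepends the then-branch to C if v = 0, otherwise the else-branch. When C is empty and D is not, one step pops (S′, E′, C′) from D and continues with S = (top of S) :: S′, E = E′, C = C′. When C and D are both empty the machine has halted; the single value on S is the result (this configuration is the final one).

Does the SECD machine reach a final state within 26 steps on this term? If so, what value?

Answer: 2

Machine steps:
t=0: ⟨S=∅; E=∅; C=[((λx. (x + x)) (-3 + 4))]; D=∅⟩
t=1: ⟨S=∅; E=∅; C=[(-3 + 4) :: (λx. (x + x)) :: AP]; D=∅⟩
t=2: ⟨S=∅; E=∅; C=[-3 :: 4 :: PRIM2(add) :: (λx. (x + x)) :: AP]; D=∅⟩
t=3: ⟨S=[-3]; E=∅; C=[4 :: PRIM2(add) :: (λx. (x + x)) :: AP]; D=∅⟩
t=4: ⟨S=[4 :: -3]; E=∅; C=[PRIM2(add) :: (λx. (x + x)) :: AP]; D=∅⟩
t=5: ⟨S=[1]; E=∅; C=[(λx. (x + x)) :: AP]; D=∅⟩
t=6: ⟨S=[clo(λx. (x + x), ∅) :: 1]; E=∅; C=[AP]; D=∅⟩
t=7: ⟨S=∅; E={x↦1}; C=[(x + x)]; D=[(∅, ∅, ∅)]⟩
t=8: ⟨S=∅; E={x↦1}; C=[x :: x :: PRIM2(add)]; D=[(∅, ∅, ∅)]⟩
t=9: ⟨S=[1]; E={x↦1}; C=[x :: PRIM2(add)]; D=[(∅, ∅, ∅)]⟩
t=10: ⟨S=[1 :: 1]; E={x↦1}; C=[PRIM2(add)]; D=[(∅, ∅, ∅)]⟩
t=11: ⟨S=[2]; E={x↦1}; C=∅; D=[(∅, ∅, ∅)]⟩
t=12: ⟨S=[2]; E=∅; C=∅; D=∅⟩
→ final value 2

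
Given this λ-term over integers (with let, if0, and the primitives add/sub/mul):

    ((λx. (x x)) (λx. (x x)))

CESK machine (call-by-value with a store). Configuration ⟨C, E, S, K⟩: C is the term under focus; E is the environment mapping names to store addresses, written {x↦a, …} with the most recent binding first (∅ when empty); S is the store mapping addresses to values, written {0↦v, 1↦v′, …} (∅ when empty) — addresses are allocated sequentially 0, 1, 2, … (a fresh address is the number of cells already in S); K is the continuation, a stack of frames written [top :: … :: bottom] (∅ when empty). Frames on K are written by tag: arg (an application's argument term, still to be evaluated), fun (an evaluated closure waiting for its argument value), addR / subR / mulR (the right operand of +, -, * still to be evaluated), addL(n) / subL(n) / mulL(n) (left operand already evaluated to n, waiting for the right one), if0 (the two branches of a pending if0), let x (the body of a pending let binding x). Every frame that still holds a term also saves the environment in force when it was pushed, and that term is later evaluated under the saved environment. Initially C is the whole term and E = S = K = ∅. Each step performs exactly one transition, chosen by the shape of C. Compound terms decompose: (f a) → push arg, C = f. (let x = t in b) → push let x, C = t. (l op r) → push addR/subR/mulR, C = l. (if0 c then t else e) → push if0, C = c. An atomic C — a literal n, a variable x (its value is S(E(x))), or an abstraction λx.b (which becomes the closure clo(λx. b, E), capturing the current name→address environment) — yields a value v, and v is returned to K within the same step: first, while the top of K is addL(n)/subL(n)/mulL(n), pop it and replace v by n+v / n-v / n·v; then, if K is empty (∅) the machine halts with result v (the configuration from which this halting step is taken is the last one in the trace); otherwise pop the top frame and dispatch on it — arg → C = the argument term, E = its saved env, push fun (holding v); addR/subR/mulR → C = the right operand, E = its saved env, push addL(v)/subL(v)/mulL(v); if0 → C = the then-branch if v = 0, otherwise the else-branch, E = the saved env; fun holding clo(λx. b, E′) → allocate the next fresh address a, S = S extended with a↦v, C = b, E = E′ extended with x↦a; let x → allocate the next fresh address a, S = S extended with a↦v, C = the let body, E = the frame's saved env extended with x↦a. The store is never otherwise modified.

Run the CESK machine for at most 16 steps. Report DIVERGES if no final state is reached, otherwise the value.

Answer: DIVERGES (no final state within 16 steps)

Derivation:
0. ⟨C=((λx. (x x)) (λx. (x x))); E=∅; S=∅; K=∅⟩
1. ⟨C=(λx. (x x)); E=∅; S=∅; K=[arg]⟩
2. ⟨C=(λx. (x x)); E=∅; S=∅; K=[fun]⟩
3. ⟨C=(x x); E={x↦0}; S={0↦clo(λx. (x x), ∅)}; K=∅⟩
4. ⟨C=x; E={x↦0}; S={0↦clo(λx. (x x), ∅)}; K=[arg]⟩
5. ⟨C=x; E={x↦0}; S={0↦clo(λx. (x x), ∅)}; K=[fun]⟩
6. ⟨C=(x x); E={x↦1}; S={0↦clo(λx. (x x), ∅), 1↦clo(λx. (x x), ∅)}; K=∅⟩
7. ⟨C=x; E={x↦1}; S={0↦clo(λx. (x x), ∅), 1↦clo(λx. (x x), ∅)}; K=[arg]⟩
8. ⟨C=x; E={x↦1}; S={0↦clo(λx. (x x), ∅), 1↦clo(λx. (x x), ∅)}; K=[fun]⟩
9. ⟨C=(x x); E={x↦2}; S={0↦clo(λx. (x x), ∅), 1↦clo(λx. (x x), ∅), 2↦clo(λx. (x x), ∅)}; K=∅⟩
10. ⟨C=x; E={x↦2}; S={0↦clo(λx. (x x), ∅), 1↦clo(λx. (x x), ∅), 2↦clo(λx. (x x), ∅)}; K=[arg]⟩
11. ⟨C=x; E={x↦2}; S={0↦clo(λx. (x x), ∅), 1↦clo(λx. (x x), ∅), 2↦clo(λx. (x x), ∅)}; K=[fun]⟩
12. ⟨C=(x x); E={x↦3}; S={0↦clo(λx. (x x), ∅), 1↦clo(λx. (x x), ∅), 2↦clo(λx. (x x), ∅), 3↦clo(λx. (x x), ∅)}; K=∅⟩
13. ⟨C=x; E={x↦3}; S={0↦clo(λx. (x x), ∅), 1↦clo(λx. (x x), ∅), 2↦clo(λx. (x x), ∅), 3↦clo(λx. (x x), ∅)}; K=[arg]⟩
14. ⟨C=x; E={x↦3}; S={0↦clo(λx. (x x), ∅), 1↦clo(λx. (x x), ∅), 2↦clo(λx. (x x), ∅), 3↦clo(λx. (x x), ∅)}; K=[fun]⟩
15. ⟨C=(x x); E={x↦4}; S={0↦clo(λx. (x x), ∅), 1↦clo(λx. (x x), ∅), 2↦clo(λx. (x x), ∅), 3↦clo(λx. (x x), ∅), 4↦clo(λx. (x x), ∅)}; K=∅⟩
16. ⟨C=x; E={x↦4}; S={0↦clo(λx. (x x), ∅), 1↦clo(λx. (x x), ∅), 2↦clo(λx. (x x), ∅), 3↦clo(λx. (x x), ∅), 4↦clo(λx. (x x), ∅)}; K=[arg]⟩
→ 16 transitions taken and the configuration is still not final: no result within 16 steps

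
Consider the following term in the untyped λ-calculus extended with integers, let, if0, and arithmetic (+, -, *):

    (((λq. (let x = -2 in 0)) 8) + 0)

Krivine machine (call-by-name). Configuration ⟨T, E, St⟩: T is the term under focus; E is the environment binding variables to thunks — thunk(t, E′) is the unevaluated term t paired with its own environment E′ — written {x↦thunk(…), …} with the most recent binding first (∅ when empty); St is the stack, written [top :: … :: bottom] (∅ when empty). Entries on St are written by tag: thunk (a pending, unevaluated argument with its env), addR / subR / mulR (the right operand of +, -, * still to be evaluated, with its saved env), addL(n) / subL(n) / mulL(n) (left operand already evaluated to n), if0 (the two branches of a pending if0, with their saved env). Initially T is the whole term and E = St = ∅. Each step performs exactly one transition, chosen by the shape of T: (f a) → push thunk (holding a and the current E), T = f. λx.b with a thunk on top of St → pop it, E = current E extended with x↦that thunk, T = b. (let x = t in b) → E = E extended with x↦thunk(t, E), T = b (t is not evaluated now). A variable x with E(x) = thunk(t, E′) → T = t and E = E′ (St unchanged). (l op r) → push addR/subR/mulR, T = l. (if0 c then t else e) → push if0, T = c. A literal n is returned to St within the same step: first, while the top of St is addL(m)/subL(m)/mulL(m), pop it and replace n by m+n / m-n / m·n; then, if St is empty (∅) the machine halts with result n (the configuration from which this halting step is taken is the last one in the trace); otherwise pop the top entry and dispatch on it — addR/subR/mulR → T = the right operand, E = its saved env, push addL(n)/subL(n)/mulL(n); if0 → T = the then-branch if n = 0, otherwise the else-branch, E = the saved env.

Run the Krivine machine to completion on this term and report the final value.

Answer: 0

Execution trace:
0. ⟨T=(((λq. (let x = -2 in 0)) 8) + 0); E=∅; St=∅⟩
1. ⟨T=((λq. (let x = -2 in 0)) 8); E=∅; St=[addR]⟩
2. ⟨T=(λq. (let x = -2 in 0)); E=∅; St=[thunk :: addR]⟩
3. ⟨T=(let x = -2 in 0); E={q↦thunk(8, ∅)}; St=[addR]⟩
4. ⟨T=0; E={x↦thunk(-2, {q↦thunk(8, ∅)}), q↦thunk(8, ∅)}; St=[addR]⟩
5. ⟨T=0; E=∅; St=[addL(0)]⟩
→ final value 0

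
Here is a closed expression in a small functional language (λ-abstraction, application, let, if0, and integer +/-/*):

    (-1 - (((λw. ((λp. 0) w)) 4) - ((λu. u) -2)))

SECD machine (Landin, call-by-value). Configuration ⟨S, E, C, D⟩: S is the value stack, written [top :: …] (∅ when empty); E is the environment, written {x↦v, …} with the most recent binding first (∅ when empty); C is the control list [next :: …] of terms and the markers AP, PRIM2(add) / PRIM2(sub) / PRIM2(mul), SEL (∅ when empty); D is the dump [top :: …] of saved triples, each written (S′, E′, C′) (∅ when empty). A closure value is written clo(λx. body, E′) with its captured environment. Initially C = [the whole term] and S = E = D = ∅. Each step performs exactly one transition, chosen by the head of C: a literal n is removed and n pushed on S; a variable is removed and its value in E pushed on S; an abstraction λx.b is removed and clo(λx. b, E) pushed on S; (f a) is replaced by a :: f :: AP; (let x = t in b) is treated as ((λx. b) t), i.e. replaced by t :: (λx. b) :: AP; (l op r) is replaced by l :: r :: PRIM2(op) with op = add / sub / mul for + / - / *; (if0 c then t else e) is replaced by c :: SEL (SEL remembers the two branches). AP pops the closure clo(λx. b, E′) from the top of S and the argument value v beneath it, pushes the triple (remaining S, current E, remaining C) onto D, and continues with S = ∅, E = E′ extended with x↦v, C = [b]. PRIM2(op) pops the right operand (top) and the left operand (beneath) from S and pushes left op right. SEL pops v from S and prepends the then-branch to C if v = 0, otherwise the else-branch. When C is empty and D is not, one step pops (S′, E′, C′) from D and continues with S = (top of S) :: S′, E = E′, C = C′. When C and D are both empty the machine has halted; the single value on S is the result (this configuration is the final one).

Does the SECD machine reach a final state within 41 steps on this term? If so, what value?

0. ⟨S=∅; E=∅; C=[(-1 - (((λw. ((λp. 0) w)) 4) - ((λu. u) -2)))]; D=∅⟩
1. ⟨S=∅; E=∅; C=[-1 :: (((λw. ((λp. 0) w)) 4) - ((λu. u) -2)) :: PRIM2(sub)]; D=∅⟩
2. ⟨S=[-1]; E=∅; C=[(((λw. ((λp. 0) w)) 4) - ((λu. u) -2)) :: PRIM2(sub)]; D=∅⟩
3. ⟨S=[-1]; E=∅; C=[((λw. ((λp. 0) w)) 4) :: ((λu. u) -2) :: PRIM2(sub) :: PRIM2(sub)]; D=∅⟩
4. ⟨S=[-1]; E=∅; C=[4 :: (λw. ((λp. 0) w)) :: AP :: ((λu. u) -2) :: PRIM2(sub) :: PRIM2(sub)]; D=∅⟩
5. ⟨S=[4 :: -1]; E=∅; C=[(λw. ((λp. 0) w)) :: AP :: ((λu. u) -2) :: PRIM2(sub) :: PRIM2(sub)]; D=∅⟩
6. ⟨S=[clo(λw. ((λp. 0) w), ∅) :: 4 :: -1]; E=∅; C=[AP :: ((λu. u) -2) :: PRIM2(sub) :: PRIM2(sub)]; D=∅⟩
7. ⟨S=∅; E={w↦4}; C=[((λp. 0) w)]; D=[([-1], ∅, [((λu. u) -2) :: PRIM2(sub) :: PRIM2(sub)])]⟩
8. ⟨S=∅; E={w↦4}; C=[w :: (λp. 0) :: AP]; D=[([-1], ∅, [((λu. u) -2) :: PRIM2(sub) :: PRIM2(sub)])]⟩
9. ⟨S=[4]; E={w↦4}; C=[(λp. 0) :: AP]; D=[([-1], ∅, [((λu. u) -2) :: PRIM2(sub) :: PRIM2(sub)])]⟩
10. ⟨S=[clo(λp. 0, {w↦4}) :: 4]; E={w↦4}; C=[AP]; D=[([-1], ∅, [((λu. u) -2) :: PRIM2(sub) :: PRIM2(sub)])]⟩
11. ⟨S=∅; E={p↦4, w↦4}; C=[0]; D=[(∅, {w↦4}, ∅) :: ([-1], ∅, [((λu. u) -2) :: PRIM2(sub) :: PRIM2(sub)])]⟩
12. ⟨S=[0]; E={p↦4, w↦4}; C=∅; D=[(∅, {w↦4}, ∅) :: ([-1], ∅, [((λu. u) -2) :: PRIM2(sub) :: PRIM2(sub)])]⟩
13. ⟨S=[0]; E={w↦4}; C=∅; D=[([-1], ∅, [((λu. u) -2) :: PRIM2(sub) :: PRIM2(sub)])]⟩
14. ⟨S=[0 :: -1]; E=∅; C=[((λu. u) -2) :: PRIM2(sub) :: PRIM2(sub)]; D=∅⟩
15. ⟨S=[0 :: -1]; E=∅; C=[-2 :: (λu. u) :: AP :: PRIM2(sub) :: PRIM2(sub)]; D=∅⟩
16. ⟨S=[-2 :: 0 :: -1]; E=∅; C=[(λu. u) :: AP :: PRIM2(sub) :: PRIM2(sub)]; D=∅⟩
17. ⟨S=[clo(λu. u, ∅) :: -2 :: 0 :: -1]; E=∅; C=[AP :: PRIM2(sub) :: PRIM2(sub)]; D=∅⟩
18. ⟨S=∅; E={u↦-2}; C=[u]; D=[([0 :: -1], ∅, [PRIM2(sub) :: PRIM2(sub)])]⟩
19. ⟨S=[-2]; E={u↦-2}; C=∅; D=[([0 :: -1], ∅, [PRIM2(sub) :: PRIM2(sub)])]⟩
20. ⟨S=[-2 :: 0 :: -1]; E=∅; C=[PRIM2(sub) :: PRIM2(sub)]; D=∅⟩
21. ⟨S=[2 :: -1]; E=∅; C=[PRIM2(sub)]; D=∅⟩
22. ⟨S=[-3]; E=∅; C=∅; D=∅⟩
→ final value -3

Answer: -3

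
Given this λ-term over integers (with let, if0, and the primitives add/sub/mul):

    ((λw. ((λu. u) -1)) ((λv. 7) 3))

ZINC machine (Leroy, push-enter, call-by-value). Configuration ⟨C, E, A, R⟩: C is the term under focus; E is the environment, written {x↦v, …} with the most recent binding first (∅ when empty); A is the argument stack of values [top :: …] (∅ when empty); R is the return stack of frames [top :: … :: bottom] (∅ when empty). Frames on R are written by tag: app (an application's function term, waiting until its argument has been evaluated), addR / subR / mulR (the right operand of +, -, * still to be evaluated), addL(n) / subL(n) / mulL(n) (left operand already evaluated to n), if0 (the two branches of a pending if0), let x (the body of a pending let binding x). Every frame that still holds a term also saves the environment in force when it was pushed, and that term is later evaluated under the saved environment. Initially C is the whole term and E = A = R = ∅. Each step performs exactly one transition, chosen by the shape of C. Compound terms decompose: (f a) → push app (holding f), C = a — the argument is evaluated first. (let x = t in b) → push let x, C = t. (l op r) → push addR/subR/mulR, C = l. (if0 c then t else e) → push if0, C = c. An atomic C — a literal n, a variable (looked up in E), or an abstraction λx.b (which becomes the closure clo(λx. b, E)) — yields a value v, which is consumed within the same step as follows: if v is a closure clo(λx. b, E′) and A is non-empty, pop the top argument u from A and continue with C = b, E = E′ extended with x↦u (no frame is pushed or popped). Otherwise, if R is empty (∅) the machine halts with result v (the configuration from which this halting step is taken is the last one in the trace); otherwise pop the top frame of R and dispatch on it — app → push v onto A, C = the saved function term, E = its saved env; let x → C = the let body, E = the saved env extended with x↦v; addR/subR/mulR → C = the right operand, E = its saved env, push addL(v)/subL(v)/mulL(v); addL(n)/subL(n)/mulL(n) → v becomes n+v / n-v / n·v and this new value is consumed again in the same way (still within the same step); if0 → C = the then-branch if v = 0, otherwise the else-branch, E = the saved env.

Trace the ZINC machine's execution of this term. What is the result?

0. <C=((λw. ((λu. u) -1)) ((λv. 7) 3)), E=∅, A=∅, R=∅>
1. <C=((λv. 7) 3), E=∅, A=∅, R=[app]>
2. <C=3, E=∅, A=∅, R=[app :: app]>
3. <C=(λv. 7), E=∅, A=[3], R=[app]>
4. <C=7, E={v↦3}, A=∅, R=[app]>
5. <C=(λw. ((λu. u) -1)), E=∅, A=[7], R=∅>
6. <C=((λu. u) -1), E={w↦7}, A=∅, R=∅>
7. <C=-1, E={w↦7}, A=∅, R=[app]>
8. <C=(λu. u), E={w↦7}, A=[-1], R=∅>
9. <C=u, E={u↦-1, w↦7}, A=∅, R=∅>
→ final value -1

Answer: -1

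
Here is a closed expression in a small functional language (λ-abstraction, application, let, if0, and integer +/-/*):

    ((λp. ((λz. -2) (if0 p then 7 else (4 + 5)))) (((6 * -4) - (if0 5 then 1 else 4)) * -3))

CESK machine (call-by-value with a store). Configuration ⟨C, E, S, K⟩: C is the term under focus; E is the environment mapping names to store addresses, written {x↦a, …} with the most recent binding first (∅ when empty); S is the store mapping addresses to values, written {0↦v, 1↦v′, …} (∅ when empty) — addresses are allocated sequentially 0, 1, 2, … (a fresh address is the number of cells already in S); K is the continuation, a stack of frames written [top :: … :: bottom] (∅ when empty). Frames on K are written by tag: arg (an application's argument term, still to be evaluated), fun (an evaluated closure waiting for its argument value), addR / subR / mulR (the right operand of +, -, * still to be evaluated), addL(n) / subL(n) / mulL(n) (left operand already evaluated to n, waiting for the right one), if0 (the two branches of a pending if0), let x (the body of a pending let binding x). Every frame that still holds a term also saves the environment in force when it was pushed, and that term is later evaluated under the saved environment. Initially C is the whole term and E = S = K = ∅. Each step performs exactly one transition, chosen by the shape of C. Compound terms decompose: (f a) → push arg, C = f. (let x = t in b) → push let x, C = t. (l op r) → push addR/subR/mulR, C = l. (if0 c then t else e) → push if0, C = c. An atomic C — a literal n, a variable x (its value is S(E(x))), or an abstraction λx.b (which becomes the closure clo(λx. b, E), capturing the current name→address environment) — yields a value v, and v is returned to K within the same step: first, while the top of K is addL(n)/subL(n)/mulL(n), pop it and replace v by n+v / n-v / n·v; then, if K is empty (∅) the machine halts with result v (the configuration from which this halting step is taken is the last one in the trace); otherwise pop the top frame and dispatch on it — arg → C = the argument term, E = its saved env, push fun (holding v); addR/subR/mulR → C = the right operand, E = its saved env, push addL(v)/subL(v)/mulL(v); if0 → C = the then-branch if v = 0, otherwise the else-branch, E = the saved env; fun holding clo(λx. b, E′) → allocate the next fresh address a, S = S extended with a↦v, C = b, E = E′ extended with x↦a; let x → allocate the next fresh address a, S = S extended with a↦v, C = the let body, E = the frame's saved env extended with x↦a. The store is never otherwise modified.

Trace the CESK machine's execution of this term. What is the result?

0. [C=((λp. ((λz. -2) (if0 p then 7 else (4 + 5)))) (((6 * -4) - (if0 5 then 1 else 4)) * -3)) | E=∅ | S=∅ | K=∅]
1. [C=(λp. ((λz. -2) (if0 p then 7 else (4 + 5)))) | E=∅ | S=∅ | K=[arg]]
2. [C=(((6 * -4) - (if0 5 then 1 else 4)) * -3) | E=∅ | S=∅ | K=[fun]]
3. [C=((6 * -4) - (if0 5 then 1 else 4)) | E=∅ | S=∅ | K=[mulR :: fun]]
4. [C=(6 * -4) | E=∅ | S=∅ | K=[subR :: mulR :: fun]]
5. [C=6 | E=∅ | S=∅ | K=[mulR :: subR :: mulR :: fun]]
6. [C=-4 | E=∅ | S=∅ | K=[mulL(6) :: subR :: mulR :: fun]]
7. [C=(if0 5 then 1 else 4) | E=∅ | S=∅ | K=[subL(-24) :: mulR :: fun]]
8. [C=5 | E=∅ | S=∅ | K=[if0 :: subL(-24) :: mulR :: fun]]
9. [C=4 | E=∅ | S=∅ | K=[subL(-24) :: mulR :: fun]]
10. [C=-3 | E=∅ | S=∅ | K=[mulL(-28) :: fun]]
11. [C=((λz. -2) (if0 p then 7 else (4 + 5))) | E={p↦0} | S={0↦84} | K=∅]
12. [C=(λz. -2) | E={p↦0} | S={0↦84} | K=[arg]]
13. [C=(if0 p then 7 else (4 + 5)) | E={p↦0} | S={0↦84} | K=[fun]]
14. [C=p | E={p↦0} | S={0↦84} | K=[if0 :: fun]]
15. [C=(4 + 5) | E={p↦0} | S={0↦84} | K=[fun]]
16. [C=4 | E={p↦0} | S={0↦84} | K=[addR :: fun]]
17. [C=5 | E={p↦0} | S={0↦84} | K=[addL(4) :: fun]]
18. [C=-2 | E={z↦1, p↦0} | S={0↦84, 1↦9} | K=∅]
→ final value -2

Answer: -2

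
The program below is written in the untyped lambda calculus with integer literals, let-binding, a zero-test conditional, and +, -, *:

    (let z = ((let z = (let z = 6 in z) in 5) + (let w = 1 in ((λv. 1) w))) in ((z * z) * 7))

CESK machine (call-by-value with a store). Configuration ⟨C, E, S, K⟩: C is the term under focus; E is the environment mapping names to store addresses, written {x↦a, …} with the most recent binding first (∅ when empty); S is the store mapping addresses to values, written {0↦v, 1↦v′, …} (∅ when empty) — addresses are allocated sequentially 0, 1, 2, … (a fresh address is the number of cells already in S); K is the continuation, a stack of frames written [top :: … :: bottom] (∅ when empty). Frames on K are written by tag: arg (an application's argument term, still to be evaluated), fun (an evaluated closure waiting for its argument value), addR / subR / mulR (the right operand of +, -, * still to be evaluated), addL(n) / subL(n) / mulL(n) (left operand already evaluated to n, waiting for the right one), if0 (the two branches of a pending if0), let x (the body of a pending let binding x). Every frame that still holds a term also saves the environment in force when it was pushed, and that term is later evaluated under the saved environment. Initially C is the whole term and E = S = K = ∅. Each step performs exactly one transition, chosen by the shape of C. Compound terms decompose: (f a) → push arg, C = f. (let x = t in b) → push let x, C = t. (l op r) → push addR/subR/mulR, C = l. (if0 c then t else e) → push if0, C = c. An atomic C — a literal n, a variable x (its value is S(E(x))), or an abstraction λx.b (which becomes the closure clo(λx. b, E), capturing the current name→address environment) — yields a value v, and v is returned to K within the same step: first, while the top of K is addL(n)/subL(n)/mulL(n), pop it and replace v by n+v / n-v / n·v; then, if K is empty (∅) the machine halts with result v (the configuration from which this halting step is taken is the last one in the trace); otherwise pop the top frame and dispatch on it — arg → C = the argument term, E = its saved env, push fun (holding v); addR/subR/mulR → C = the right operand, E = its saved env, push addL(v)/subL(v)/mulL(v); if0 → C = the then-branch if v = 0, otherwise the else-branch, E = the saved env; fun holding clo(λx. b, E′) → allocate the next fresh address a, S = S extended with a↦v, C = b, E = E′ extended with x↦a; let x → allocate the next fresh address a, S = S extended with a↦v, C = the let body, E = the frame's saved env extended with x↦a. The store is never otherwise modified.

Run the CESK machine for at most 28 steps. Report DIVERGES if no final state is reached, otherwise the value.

[0] ⟨C=(let z = ((let z = (let z = 6 in z) in 5) + (let w = 1 in ((λv. 1) w))) in ((z * z) * 7)); E=∅; S=∅; K=∅⟩
[1] ⟨C=((let z = (let z = 6 in z) in 5) + (let w = 1 in ((λv. 1) w))); E=∅; S=∅; K=[let z]⟩
[2] ⟨C=(let z = (let z = 6 in z) in 5); E=∅; S=∅; K=[addR :: let z]⟩
[3] ⟨C=(let z = 6 in z); E=∅; S=∅; K=[let z :: addR :: let z]⟩
[4] ⟨C=6; E=∅; S=∅; K=[let z :: let z :: addR :: let z]⟩
[5] ⟨C=z; E={z↦0}; S={0↦6}; K=[let z :: addR :: let z]⟩
[6] ⟨C=5; E={z↦1}; S={0↦6, 1↦6}; K=[addR :: let z]⟩
[7] ⟨C=(let w = 1 in ((λv. 1) w)); E=∅; S={0↦6, 1↦6}; K=[addL(5) :: let z]⟩
[8] ⟨C=1; E=∅; S={0↦6, 1↦6}; K=[let w :: addL(5) :: let z]⟩
[9] ⟨C=((λv. 1) w); E={w↦2}; S={0↦6, 1↦6, 2↦1}; K=[addL(5) :: let z]⟩
[10] ⟨C=(λv. 1); E={w↦2}; S={0↦6, 1↦6, 2↦1}; K=[arg :: addL(5) :: let z]⟩
[11] ⟨C=w; E={w↦2}; S={0↦6, 1↦6, 2↦1}; K=[fun :: addL(5) :: let z]⟩
[12] ⟨C=1; E={v↦3, w↦2}; S={0↦6, 1↦6, 2↦1, 3↦1}; K=[addL(5) :: let z]⟩
[13] ⟨C=((z * z) * 7); E={z↦4}; S={0↦6, 1↦6, 2↦1, 3↦1, 4↦6}; K=∅⟩
[14] ⟨C=(z * z); E={z↦4}; S={0↦6, 1↦6, 2↦1, 3↦1, 4↦6}; K=[mulR]⟩
[15] ⟨C=z; E={z↦4}; S={0↦6, 1↦6, 2↦1, 3↦1, 4↦6}; K=[mulR :: mulR]⟩
[16] ⟨C=z; E={z↦4}; S={0↦6, 1↦6, 2↦1, 3↦1, 4↦6}; K=[mulL(6) :: mulR]⟩
[17] ⟨C=7; E={z↦4}; S={0↦6, 1↦6, 2↦1, 3↦1, 4↦6}; K=[mulL(36)]⟩
→ final value 252

Answer: 252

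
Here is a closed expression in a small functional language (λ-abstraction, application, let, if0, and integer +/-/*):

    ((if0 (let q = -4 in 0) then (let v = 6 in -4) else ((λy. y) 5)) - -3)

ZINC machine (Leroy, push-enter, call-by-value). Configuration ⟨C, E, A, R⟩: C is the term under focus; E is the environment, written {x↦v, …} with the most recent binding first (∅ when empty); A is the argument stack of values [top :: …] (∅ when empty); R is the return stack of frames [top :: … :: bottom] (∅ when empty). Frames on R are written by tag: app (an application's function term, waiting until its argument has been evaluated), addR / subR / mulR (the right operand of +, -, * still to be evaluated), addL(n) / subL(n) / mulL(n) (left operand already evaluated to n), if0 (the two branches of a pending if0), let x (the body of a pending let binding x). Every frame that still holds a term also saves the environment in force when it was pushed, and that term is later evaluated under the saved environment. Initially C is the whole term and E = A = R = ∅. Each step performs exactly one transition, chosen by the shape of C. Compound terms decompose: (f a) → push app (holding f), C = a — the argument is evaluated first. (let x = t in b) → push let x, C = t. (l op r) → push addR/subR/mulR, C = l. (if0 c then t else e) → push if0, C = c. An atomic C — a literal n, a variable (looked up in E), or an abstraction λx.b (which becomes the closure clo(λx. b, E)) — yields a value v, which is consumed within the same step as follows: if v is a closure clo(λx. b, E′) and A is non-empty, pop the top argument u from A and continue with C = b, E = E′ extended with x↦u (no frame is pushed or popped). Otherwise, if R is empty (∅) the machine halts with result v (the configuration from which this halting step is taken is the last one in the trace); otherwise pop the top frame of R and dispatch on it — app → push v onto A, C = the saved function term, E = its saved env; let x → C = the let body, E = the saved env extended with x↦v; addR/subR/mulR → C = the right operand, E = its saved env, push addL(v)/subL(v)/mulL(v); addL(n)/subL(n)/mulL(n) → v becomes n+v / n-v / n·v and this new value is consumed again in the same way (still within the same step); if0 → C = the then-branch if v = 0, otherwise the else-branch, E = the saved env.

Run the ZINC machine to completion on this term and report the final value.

[0] [C=((if0 (let q = -4 in 0) then (let v = 6 in -4) else ((λy. y) 5)) - -3) | E=∅ | A=∅ | R=∅]
[1] [C=(if0 (let q = -4 in 0) then (let v = 6 in -4) else ((λy. y) 5)) | E=∅ | A=∅ | R=[subR]]
[2] [C=(let q = -4 in 0) | E=∅ | A=∅ | R=[if0 :: subR]]
[3] [C=-4 | E=∅ | A=∅ | R=[let q :: if0 :: subR]]
[4] [C=0 | E={q↦-4} | A=∅ | R=[if0 :: subR]]
[5] [C=(let v = 6 in -4) | E=∅ | A=∅ | R=[subR]]
[6] [C=6 | E=∅ | A=∅ | R=[let v :: subR]]
[7] [C=-4 | E={v↦6} | A=∅ | R=[subR]]
[8] [C=-3 | E=∅ | A=∅ | R=[subL(-4)]]
→ final value -1

Answer: -1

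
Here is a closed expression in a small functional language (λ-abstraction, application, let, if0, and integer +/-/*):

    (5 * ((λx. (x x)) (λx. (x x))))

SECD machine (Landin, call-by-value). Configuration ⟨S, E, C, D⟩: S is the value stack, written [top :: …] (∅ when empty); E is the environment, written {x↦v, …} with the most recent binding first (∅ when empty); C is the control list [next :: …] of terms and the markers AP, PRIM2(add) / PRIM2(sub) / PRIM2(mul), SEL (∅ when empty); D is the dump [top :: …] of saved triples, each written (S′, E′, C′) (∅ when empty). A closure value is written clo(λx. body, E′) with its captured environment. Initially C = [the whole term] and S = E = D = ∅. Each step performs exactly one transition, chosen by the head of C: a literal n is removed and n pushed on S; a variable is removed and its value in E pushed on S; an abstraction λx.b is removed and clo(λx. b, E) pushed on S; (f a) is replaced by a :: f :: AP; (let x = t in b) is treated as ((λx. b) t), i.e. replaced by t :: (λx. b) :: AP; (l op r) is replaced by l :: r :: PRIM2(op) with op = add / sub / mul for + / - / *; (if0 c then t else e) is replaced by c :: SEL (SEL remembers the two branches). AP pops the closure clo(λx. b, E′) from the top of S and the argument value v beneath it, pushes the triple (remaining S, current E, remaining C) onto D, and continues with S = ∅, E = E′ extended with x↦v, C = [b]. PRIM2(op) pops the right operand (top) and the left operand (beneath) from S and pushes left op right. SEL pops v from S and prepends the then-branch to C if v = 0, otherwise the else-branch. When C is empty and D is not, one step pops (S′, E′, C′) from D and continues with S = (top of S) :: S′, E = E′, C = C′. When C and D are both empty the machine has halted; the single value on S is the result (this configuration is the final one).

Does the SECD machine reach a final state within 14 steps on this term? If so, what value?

Answer: DIVERGES (no final state within 14 steps)

Execution trace:
t=0: <S=∅, E=∅, C=[(5 * ((λx. (x x)) (λx. (x x))))], D=∅>
t=1: <S=∅, E=∅, C=[5 :: ((λx. (x x)) (λx. (x x))) :: PRIM2(mul)], D=∅>
t=2: <S=[5], E=∅, C=[((λx. (x x)) (λx. (x x))) :: PRIM2(mul)], D=∅>
t=3: <S=[5], E=∅, C=[(λx. (x x)) :: (λx. (x x)) :: AP :: PRIM2(mul)], D=∅>
t=4: <S=[clo(λx. (x x), ∅) :: 5], E=∅, C=[(λx. (x x)) :: AP :: PRIM2(mul)], D=∅>
t=5: <S=[clo(λx. (x x), ∅) :: clo(λx. (x x), ∅) :: 5], E=∅, C=[AP :: PRIM2(mul)], D=∅>
t=6: <S=∅, E={x↦clo(λx. (x x), ∅)}, C=[(x x)], D=[([5], ∅, [PRIM2(mul)])]>
t=7: <S=∅, E={x↦clo(λx. (x x), ∅)}, C=[x :: x :: AP], D=[([5], ∅, [PRIM2(mul)])]>
t=8: <S=[clo(λx. (x x), ∅)], E={x↦clo(λx. (x x), ∅)}, C=[x :: AP], D=[([5], ∅, [PRIM2(mul)])]>
t=9: <S=[clo(λx. (x x), ∅) :: clo(λx. (x x), ∅)], E={x↦clo(λx. (x x), ∅)}, C=[AP], D=[([5], ∅, [PRIM2(mul)])]>
t=10: <S=∅, E={x↦clo(λx. (x x), ∅)}, C=[(x x)], D=[(∅, {x↦clo(λx. (x x), ∅)}, ∅) :: ([5], ∅, [PRIM2(mul)])]>
t=11: <S=∅, E={x↦clo(λx. (x x), ∅)}, C=[x :: x :: AP], D=[(∅, {x↦clo(λx. (x x), ∅)}, ∅) :: ([5], ∅, [PRIM2(mul)])]>
t=12: <S=[clo(λx. (x x), ∅)], E={x↦clo(λx. (x x), ∅)}, C=[x :: AP], D=[(∅, {x↦clo(λx. (x x), ∅)}, ∅) :: ([5], ∅, [PRIM2(mul)])]>
t=13: <S=[clo(λx. (x x), ∅) :: clo(λx. (x x), ∅)], E={x↦clo(λx. (x x), ∅)}, C=[AP], D=[(∅, {x↦clo(λx. (x x), ∅)}, ∅) :: ([5], ∅, [PRIM2(mul)])]>
t=14: <S=∅, E={x↦clo(λx. (x x), ∅)}, C=[(x x)], D=[(∅, {x↦clo(λx. (x x), ∅)}, ∅) :: (∅, {x↦clo(λx. (x x), ∅)}, ∅) :: ([5], ∅, [PRIM2(mul)])]>
→ 14 transitions taken and the configuration is still not final: no result within 14 steps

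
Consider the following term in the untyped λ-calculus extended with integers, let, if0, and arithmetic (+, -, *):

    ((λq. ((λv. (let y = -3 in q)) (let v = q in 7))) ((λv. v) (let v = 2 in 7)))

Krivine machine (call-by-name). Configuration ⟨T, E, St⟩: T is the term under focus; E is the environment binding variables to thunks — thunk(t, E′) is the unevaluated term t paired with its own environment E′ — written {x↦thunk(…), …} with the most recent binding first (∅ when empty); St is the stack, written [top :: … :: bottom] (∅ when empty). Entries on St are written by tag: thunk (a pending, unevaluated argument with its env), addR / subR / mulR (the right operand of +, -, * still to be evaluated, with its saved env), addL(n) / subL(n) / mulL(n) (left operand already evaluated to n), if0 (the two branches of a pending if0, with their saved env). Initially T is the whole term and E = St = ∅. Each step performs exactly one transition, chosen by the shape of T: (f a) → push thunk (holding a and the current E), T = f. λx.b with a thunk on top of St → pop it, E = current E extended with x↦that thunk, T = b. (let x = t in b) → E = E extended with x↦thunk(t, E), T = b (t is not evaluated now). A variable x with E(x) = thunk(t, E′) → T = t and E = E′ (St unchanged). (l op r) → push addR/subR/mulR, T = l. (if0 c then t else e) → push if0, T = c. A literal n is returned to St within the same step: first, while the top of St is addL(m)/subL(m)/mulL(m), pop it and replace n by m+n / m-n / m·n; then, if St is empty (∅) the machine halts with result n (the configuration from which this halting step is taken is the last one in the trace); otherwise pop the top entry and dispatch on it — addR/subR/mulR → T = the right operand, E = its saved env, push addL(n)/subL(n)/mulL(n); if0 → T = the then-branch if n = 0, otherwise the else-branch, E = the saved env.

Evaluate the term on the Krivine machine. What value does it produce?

Answer: 7

Execution trace:
[0] ⟨T=((λq. ((λv. (let y = -3 in q)) (let v = q in 7))) ((λv. v) (let v = 2 in 7))); E=∅; St=∅⟩
[1] ⟨T=(λq. ((λv. (let y = -3 in q)) (let v = q in 7))); E=∅; St=[thunk]⟩
[2] ⟨T=((λv. (let y = -3 in q)) (let v = q in 7)); E={q↦thunk(((λv. v) (let v = 2 in 7)), ∅)}; St=∅⟩
[3] ⟨T=(λv. (let y = -3 in q)); E={q↦thunk(((λv. v) (let v = 2 in 7)), ∅)}; St=[thunk]⟩
[4] ⟨T=(let y = -3 in q); E={v↦thunk((let v = q in 7), {q↦thunk(((λv. v) (let v = 2 in 7)), ∅)}), q↦thunk(((λv. v) (let v = 2 in 7)), ∅)}; St=∅⟩
[5] ⟨T=q; E={y↦thunk(-3, {v↦thunk((let v = q in 7), {q↦thunk(((λv. v) (let v = 2 in 7)), ∅)}), q↦thunk(((λv. v) (let v = 2 in 7)), ∅)}), v↦thunk((let v = q in 7), {q↦thunk(((λv. v) (let v = 2 in 7)), ∅)}), q↦thunk(((λv. v) (let v = 2 in 7)), ∅)}; St=∅⟩
[6] ⟨T=((λv. v) (let v = 2 in 7)); E=∅; St=∅⟩
[7] ⟨T=(λv. v); E=∅; St=[thunk]⟩
[8] ⟨T=v; E={v↦thunk((let v = 2 in 7), ∅)}; St=∅⟩
[9] ⟨T=(let v = 2 in 7); E=∅; St=∅⟩
[10] ⟨T=7; E={v↦thunk(2, ∅)}; St=∅⟩
→ final value 7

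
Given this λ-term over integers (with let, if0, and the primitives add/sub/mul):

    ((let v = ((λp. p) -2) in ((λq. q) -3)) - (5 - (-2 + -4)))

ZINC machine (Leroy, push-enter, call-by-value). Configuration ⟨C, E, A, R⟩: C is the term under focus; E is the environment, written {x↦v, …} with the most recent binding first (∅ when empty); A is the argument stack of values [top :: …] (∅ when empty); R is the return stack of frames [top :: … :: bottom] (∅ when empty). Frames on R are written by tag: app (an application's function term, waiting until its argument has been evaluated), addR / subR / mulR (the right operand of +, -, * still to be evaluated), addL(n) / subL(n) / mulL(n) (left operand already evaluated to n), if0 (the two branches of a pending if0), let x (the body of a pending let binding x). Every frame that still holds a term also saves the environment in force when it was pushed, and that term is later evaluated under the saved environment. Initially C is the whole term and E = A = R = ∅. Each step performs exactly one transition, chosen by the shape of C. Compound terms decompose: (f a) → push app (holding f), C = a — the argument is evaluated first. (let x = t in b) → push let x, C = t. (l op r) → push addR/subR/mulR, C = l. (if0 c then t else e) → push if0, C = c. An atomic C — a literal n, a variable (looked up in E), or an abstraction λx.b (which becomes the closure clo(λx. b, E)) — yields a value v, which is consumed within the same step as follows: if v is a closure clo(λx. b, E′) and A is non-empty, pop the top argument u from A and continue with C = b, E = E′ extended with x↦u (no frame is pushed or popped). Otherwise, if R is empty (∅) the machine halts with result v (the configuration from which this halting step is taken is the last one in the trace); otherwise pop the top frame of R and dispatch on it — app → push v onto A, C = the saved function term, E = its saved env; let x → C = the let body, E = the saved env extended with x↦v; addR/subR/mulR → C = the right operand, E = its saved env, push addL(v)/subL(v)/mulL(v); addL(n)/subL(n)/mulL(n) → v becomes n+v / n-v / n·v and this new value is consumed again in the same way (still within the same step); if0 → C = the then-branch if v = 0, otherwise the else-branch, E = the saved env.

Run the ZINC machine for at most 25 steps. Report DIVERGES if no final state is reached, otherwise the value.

Answer: -14

Execution trace:
[0] [C=((let v = ((λp. p) -2) in ((λq. q) -3)) - (5 - (-2 + -4))) | E=∅ | A=∅ | R=∅]
[1] [C=(let v = ((λp. p) -2) in ((λq. q) -3)) | E=∅ | A=∅ | R=[subR]]
[2] [C=((λp. p) -2) | E=∅ | A=∅ | R=[let v :: subR]]
[3] [C=-2 | E=∅ | A=∅ | R=[app :: let v :: subR]]
[4] [C=(λp. p) | E=∅ | A=[-2] | R=[let v :: subR]]
[5] [C=p | E={p↦-2} | A=∅ | R=[let v :: subR]]
[6] [C=((λq. q) -3) | E={v↦-2} | A=∅ | R=[subR]]
[7] [C=-3 | E={v↦-2} | A=∅ | R=[app :: subR]]
[8] [C=(λq. q) | E={v↦-2} | A=[-3] | R=[subR]]
[9] [C=q | E={q↦-3, v↦-2} | A=∅ | R=[subR]]
[10] [C=(5 - (-2 + -4)) | E=∅ | A=∅ | R=[subL(-3)]]
[11] [C=5 | E=∅ | A=∅ | R=[subR :: subL(-3)]]
[12] [C=(-2 + -4) | E=∅ | A=∅ | R=[subL(5) :: subL(-3)]]
[13] [C=-2 | E=∅ | A=∅ | R=[addR :: subL(5) :: subL(-3)]]
[14] [C=-4 | E=∅ | A=∅ | R=[addL(-2) :: subL(5) :: subL(-3)]]
→ final value -14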